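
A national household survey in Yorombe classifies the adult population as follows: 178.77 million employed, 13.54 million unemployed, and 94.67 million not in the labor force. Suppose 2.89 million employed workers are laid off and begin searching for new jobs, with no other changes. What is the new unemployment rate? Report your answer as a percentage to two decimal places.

Initially, labor force = 178.77 + 13.54 = 192.31 million, so u = 13.54/192.31 = 7.04%.
After the change, employed falls and unemployed rises by 2.89; labor force unchanged → E = 175.88, U = 16.43, labor force = 192.31 million.
New unemployment rate = 16.43 / 192.31 = 8.54%.

New unemployment rate ≈ 8.54%.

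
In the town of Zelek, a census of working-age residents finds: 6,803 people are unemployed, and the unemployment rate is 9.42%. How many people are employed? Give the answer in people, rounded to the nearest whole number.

About 65,416 are employed.

Labor force = U / u = 6,803 / 0.0942 ≈ 72,219.
Employed = labor force − unemployed = 72,219 − 6,803 = 65,416.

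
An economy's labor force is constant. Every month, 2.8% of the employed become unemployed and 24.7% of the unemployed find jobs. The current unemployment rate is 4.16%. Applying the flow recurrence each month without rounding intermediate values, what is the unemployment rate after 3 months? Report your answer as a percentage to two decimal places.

Unemployment rate after three months ≈ 7.89%.

With a fixed labor force, u_{t+1} = u_t + s·(1−u_t) − f·u_t = u_t·(1−s−f) + s.
Here 1−s−f = 0.725 and s = 0.028.
u_1 = 0.041600 × 0.725 + 0.028 = 0.058160.
u_2 = 0.058160 × 0.725 + 0.028 = 0.070166.
u_3 = 0.070166 × 0.725 + 0.028 = 0.078870.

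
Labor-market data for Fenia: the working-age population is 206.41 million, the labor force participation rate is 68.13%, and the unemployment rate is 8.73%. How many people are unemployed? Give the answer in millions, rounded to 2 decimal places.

About 12.28 million are unemployed.

Labor force = 0.6813 × 206.41 = 140.63 million.
Unemployed = 0.0873 × 140.63 ≈ 12.28 million.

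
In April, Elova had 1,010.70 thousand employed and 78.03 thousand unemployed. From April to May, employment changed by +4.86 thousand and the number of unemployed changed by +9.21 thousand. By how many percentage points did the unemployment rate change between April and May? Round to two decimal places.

The unemployment rate changed by +0.74 percentage points.

April: labor force = 1,010.70 + 78.03 = 1,088.73; u = 78.03/1,088.73 = 7.17%.
May: labor force = 1,015.56 + 87.24 = 1,102.80; u = 87.24/1,102.80 = 7.91%.
Change = 7.91% − 7.17% = +0.74 pp.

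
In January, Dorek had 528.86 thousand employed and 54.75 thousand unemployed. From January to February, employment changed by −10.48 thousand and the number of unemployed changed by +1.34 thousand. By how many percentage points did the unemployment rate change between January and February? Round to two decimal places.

The unemployment rate changed by +0.38 percentage points.

January: labor force = 528.86 + 54.75 = 583.61; u = 54.75/583.61 = 9.38%.
February: labor force = 518.38 + 56.09 = 574.47; u = 56.09/574.47 = 9.76%.
Change = 9.76% − 9.38% = +0.38 pp.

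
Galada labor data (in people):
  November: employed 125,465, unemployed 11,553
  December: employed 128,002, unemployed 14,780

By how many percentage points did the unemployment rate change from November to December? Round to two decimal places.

The unemployment rate changed by +1.92 percentage points.

November: labor force = 125,465 + 11,553 = 137,018; u = 11,553/137,018 = 8.43%.
December: labor force = 128,002 + 14,780 = 142,782; u = 14,780/142,782 = 10.35%.
Change = 10.35% − 8.43% = +1.92 pp.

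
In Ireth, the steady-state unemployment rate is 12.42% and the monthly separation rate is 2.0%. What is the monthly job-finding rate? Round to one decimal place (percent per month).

From u* = s/(s+f): f = s·(1−u)/u.
f = 2.0 × (1 − 0.1242) / 0.1242 = 1.7516 / 0.1242 ≈ 14.1% per month.

Job-finding rate ≈ 14.1% per month.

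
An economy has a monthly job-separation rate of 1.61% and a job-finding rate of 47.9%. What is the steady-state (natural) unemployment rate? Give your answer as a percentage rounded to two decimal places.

Steady-state unemployment rate ≈ 3.25%.

At steady state the flows balance: s·E = f·U, so U/(E+U) = s/(s+f).
u* = 1.61 / (1.61 + 47.9) = 1.61 / 49.51 = 3.25%.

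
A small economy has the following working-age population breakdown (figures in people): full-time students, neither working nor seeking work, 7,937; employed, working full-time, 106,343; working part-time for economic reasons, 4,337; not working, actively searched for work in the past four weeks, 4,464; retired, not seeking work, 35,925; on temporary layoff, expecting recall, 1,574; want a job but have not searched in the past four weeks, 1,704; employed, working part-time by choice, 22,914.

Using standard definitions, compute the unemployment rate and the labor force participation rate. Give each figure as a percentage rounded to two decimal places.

Unemployment rate ≈ 4.32%; labor force participation rate ≈ 75.40%.

Employed = 106,343 + 4,337 + 22,914 = 133,594 (anyone who worked, including part-time for economic reasons, counts as employed).
Unemployed = 4,464 + 1,574 = 6,038 (jobless and actively searching, or on temporary layoff).
Labor force = 133,594 + 6,038 = 139,632.
Not in labor force = 7,937 + 35,925 + 1,704 = 45,566 (those not working and not actively searching are outside the labor force — including those who want a job but have given up searching).
Civilian working-age population = 139,632 + 45,566 = 185,198.
Unemployment rate = 6,038 / 139,632 = 4.32%.
Labor force participation rate = 139,632 / 185,198 = 75.40%.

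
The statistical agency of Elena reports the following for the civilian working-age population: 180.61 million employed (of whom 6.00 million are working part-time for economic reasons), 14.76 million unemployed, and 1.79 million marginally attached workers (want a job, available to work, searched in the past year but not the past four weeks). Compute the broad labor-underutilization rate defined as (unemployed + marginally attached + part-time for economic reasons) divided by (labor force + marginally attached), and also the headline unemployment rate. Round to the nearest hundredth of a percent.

Labor force = 180.61 + 14.76 = 195.37 million.
Numerator = 14.76 + 1.79 + 6.00 = 22.55 million.
Denominator = 195.37 + 1.79 = 197.16 million.
Broad rate = 22.55 / 197.16 = 11.44%.
Headline unemployment rate = 14.76 / 195.37 = 7.55%.

Broad underutilization rate ≈ 11.44%; headline unemployment rate ≈ 7.55%.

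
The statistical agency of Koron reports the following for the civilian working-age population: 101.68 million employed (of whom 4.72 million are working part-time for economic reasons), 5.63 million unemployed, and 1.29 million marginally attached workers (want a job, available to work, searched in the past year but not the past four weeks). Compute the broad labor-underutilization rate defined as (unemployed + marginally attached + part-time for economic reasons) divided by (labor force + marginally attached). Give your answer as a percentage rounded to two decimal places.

Broad underutilization rate ≈ 10.72%.

Labor force = 101.68 + 5.63 = 107.31 million.
Numerator = 5.63 + 1.29 + 4.72 = 11.64 million.
Denominator = 107.31 + 1.29 = 108.60 million.
Broad rate = 11.64 / 108.60 = 10.72%.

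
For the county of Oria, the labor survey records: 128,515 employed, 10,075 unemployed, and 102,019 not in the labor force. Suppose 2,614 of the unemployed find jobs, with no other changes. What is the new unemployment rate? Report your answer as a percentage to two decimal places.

Initially, labor force = 128,515 + 10,075 = 138,590, so u = 10,075/138,590 = 7.27%.
After the change, unemployed falls and employed rises by 2,614; labor force unchanged → E = 131,129, U = 7,461, labor force = 138,590.
New unemployment rate = 7,461 / 138,590 = 5.38%.

New unemployment rate ≈ 5.38%.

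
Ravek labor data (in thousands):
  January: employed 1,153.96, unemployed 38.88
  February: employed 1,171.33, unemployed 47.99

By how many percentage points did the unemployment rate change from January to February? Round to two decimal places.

The unemployment rate changed by +0.68 percentage points.

January: labor force = 1,153.96 + 38.88 = 1,192.84; u = 38.88/1,192.84 = 3.26%.
February: labor force = 1,171.33 + 47.99 = 1,219.32; u = 47.99/1,219.32 = 3.94%.
Change = 3.94% − 3.26% = +0.68 pp.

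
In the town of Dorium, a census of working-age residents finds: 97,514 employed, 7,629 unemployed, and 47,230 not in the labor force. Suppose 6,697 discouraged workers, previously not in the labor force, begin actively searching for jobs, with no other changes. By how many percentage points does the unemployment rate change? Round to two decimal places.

Initially, labor force = 97,514 + 7,629 = 105,143, so u = 7,629/105,143 = 7.26%.
After the change, unemployed and labor force both rise by 6,697 → E = 97,514, U = 14,326, labor force = 111,840.
New unemployment rate = 14,326 / 111,840 = 12.81%.
Change = 12.81% − 7.26% = +5.55 percentage points.

The unemployment rate changes by +5.55 percentage points.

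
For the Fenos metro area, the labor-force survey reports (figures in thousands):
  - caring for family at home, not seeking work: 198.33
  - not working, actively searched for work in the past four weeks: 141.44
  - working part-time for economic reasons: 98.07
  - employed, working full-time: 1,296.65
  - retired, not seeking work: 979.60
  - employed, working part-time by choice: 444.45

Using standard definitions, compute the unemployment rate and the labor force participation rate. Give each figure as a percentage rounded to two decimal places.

Employed = 98.07 + 1,296.65 + 444.45 = 1,839.17 thousand (anyone who worked, including part-time for economic reasons, counts as employed).
Unemployed = 141.44 thousand.
Labor force = 1,839.17 + 141.44 = 1,980.61 thousand.
Not in labor force = 198.33 + 979.60 = 1,177.93 thousand (those not working and not actively searching are outside the labor force).
Civilian working-age population = 1,980.61 + 1,177.93 = 3,158.54 thousand.
Unemployment rate = 141.44 / 1,980.61 = 7.14%.
Labor force participation rate = 1,980.61 / 3,158.54 = 62.71%.

Unemployment rate ≈ 7.14%; labor force participation rate ≈ 62.71%.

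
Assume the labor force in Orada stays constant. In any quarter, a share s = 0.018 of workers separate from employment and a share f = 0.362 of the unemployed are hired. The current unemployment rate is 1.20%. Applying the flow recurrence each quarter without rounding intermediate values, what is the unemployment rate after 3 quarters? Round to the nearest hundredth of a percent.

With a fixed labor force, u_{t+1} = u_t + s·(1−u_t) − f·u_t = u_t·(1−s−f) + s.
Here 1−s−f = 0.620 and s = 0.018.
u_1 = 0.012000 × 0.620 + 0.018 = 0.025440.
u_2 = 0.025440 × 0.620 + 0.018 = 0.033773.
u_3 = 0.033773 × 0.620 + 0.018 = 0.038939.

Unemployment rate after three quarters ≈ 3.89%.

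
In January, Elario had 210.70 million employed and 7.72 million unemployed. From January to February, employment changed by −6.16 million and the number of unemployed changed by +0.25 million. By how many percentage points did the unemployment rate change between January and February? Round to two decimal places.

January: labor force = 210.70 + 7.72 = 218.42; u = 7.72/218.42 = 3.53%.
February: labor force = 204.54 + 7.97 = 212.51; u = 7.97/212.51 = 3.75%.
Change = 3.75% − 3.53% = +0.22 pp.

The unemployment rate changed by +0.22 percentage points.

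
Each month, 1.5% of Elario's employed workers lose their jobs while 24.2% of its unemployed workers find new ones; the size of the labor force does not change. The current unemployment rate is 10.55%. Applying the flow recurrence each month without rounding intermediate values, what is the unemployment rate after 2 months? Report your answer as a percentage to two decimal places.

Unemployment rate after two months ≈ 8.44%.

With a fixed labor force, u_{t+1} = u_t + s·(1−u_t) − f·u_t = u_t·(1−s−f) + s.
Here 1−s−f = 0.743 and s = 0.015.
u_1 = 0.105500 × 0.743 + 0.015 = 0.093386.
u_2 = 0.093386 × 0.743 + 0.015 = 0.084386.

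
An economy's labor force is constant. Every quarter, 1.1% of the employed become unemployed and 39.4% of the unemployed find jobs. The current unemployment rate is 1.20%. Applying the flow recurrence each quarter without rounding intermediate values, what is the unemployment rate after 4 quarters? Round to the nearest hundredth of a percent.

With a fixed labor force, u_{t+1} = u_t + s·(1−u_t) − f·u_t = u_t·(1−s−f) + s.
Here 1−s−f = 0.595 and s = 0.011.
u_1 = 0.012000 × 0.595 + 0.011 = 0.018140.
u_2 = 0.018140 × 0.595 + 0.011 = 0.021793.
u_3 = 0.021793 × 0.595 + 0.011 = 0.023967.
u_4 = 0.023967 × 0.595 + 0.011 = 0.025260.

Unemployment rate after four quarters ≈ 2.53%.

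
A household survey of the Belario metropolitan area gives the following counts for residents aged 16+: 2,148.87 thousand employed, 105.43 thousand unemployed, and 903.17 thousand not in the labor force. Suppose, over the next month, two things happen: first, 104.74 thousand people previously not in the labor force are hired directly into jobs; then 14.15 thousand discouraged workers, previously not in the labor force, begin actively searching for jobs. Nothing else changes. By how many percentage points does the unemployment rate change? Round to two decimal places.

The unemployment rate changes by +0.36 percentage points.

Initially, labor force = 2,148.87 + 105.43 = 2,254.30 thousand, so u = 105.43/2,254.30 = 4.68%.
After the first change, employed and labor force both rise by 104.74; unemployed unchanged → E = 2,253.61, U = 105.43, labor force = 2,359.04 thousand.
After the second change, unemployed and labor force both rise by 14.15 → E = 2,253.61, U = 119.58, labor force = 2,373.19 thousand.
New unemployment rate = 119.58 / 2,373.19 = 5.04%.
Change = 5.04% − 4.68% = +0.36 percentage points.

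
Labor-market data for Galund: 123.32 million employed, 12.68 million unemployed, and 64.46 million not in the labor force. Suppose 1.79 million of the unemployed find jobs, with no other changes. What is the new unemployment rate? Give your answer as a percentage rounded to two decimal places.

Initially, labor force = 123.32 + 12.68 = 136.00 million, so u = 12.68/136.00 = 9.32%.
After the change, unemployed falls and employed rises by 1.79; labor force unchanged → E = 125.11, U = 10.89, labor force = 136.00 million.
New unemployment rate = 10.89 / 136.00 = 8.01%.

New unemployment rate ≈ 8.01%.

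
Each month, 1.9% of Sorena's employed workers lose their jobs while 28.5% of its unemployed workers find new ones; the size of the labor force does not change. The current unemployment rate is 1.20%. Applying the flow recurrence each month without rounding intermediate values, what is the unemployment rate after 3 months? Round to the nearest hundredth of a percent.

Unemployment rate after three months ≈ 4.55%.

With a fixed labor force, u_{t+1} = u_t + s·(1−u_t) − f·u_t = u_t·(1−s−f) + s.
Here 1−s−f = 0.696 and s = 0.019.
u_1 = 0.012000 × 0.696 + 0.019 = 0.027352.
u_2 = 0.027352 × 0.696 + 0.019 = 0.038037.
u_3 = 0.038037 × 0.696 + 0.019 = 0.045474.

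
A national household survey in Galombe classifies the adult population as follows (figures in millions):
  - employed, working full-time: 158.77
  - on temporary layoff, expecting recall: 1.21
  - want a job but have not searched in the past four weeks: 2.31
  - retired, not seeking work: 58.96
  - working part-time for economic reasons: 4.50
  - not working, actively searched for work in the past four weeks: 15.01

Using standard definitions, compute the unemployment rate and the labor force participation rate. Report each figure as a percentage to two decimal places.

Unemployment rate ≈ 9.04%; labor force participation rate ≈ 74.55%.

Employed = 158.77 + 4.50 = 163.27 million (anyone who worked, including part-time for economic reasons, counts as employed).
Unemployed = 1.21 + 15.01 = 16.22 million (jobless and actively searching, or on temporary layoff).
Labor force = 163.27 + 16.22 = 179.49 million.
Not in labor force = 2.31 + 58.96 = 61.27 million (those not working and not actively searching are outside the labor force — including those who want a job but have given up searching).
Civilian working-age population = 179.49 + 61.27 = 240.76 million.
Unemployment rate = 16.22 / 179.49 = 9.04%.
Labor force participation rate = 179.49 / 240.76 = 74.55%.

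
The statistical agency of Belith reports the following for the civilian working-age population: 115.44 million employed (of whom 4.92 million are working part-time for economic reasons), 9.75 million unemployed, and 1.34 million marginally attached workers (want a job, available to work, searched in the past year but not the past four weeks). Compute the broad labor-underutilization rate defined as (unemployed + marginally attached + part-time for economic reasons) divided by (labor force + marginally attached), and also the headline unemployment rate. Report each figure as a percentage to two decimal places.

Broad underutilization rate ≈ 12.65%; headline unemployment rate ≈ 7.79%.

Labor force = 115.44 + 9.75 = 125.19 million.
Numerator = 9.75 + 1.34 + 4.92 = 16.01 million.
Denominator = 125.19 + 1.34 = 126.53 million.
Broad rate = 16.01 / 126.53 = 12.65%.
Headline unemployment rate = 9.75 / 125.19 = 7.79%.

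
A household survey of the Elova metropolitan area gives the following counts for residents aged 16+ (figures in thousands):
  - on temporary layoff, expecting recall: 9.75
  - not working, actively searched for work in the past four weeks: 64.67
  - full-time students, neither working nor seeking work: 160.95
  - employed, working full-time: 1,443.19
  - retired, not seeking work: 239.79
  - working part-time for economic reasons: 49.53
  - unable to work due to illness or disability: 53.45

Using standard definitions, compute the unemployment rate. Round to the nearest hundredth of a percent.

Employed = 1,443.19 + 49.53 = 1,492.72 thousand (anyone who worked, including part-time for economic reasons, counts as employed).
Unemployed = 9.75 + 64.67 = 74.42 thousand (jobless and actively searching, or on temporary layoff).
Labor force = 1,492.72 + 74.42 = 1,567.14 thousand.
Unemployment rate = 74.42 / 1,567.14 = 4.75%.

Unemployment rate ≈ 4.75%.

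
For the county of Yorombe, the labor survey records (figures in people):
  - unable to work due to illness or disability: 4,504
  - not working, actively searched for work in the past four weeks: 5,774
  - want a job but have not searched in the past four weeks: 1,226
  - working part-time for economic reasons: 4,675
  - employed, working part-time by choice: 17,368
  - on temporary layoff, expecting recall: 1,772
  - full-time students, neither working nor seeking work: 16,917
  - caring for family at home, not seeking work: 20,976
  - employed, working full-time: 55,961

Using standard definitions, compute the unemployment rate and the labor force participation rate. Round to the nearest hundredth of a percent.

Employed = 4,675 + 17,368 + 55,961 = 78,004 (anyone who worked, including part-time for economic reasons, counts as employed).
Unemployed = 5,774 + 1,772 = 7,546 (jobless and actively searching, or on temporary layoff).
Labor force = 78,004 + 7,546 = 85,550.
Not in labor force = 4,504 + 1,226 + 16,917 + 20,976 = 43,623 (those not working and not actively searching are outside the labor force — including those who want a job but have given up searching).
Civilian working-age population = 85,550 + 43,623 = 129,173.
Unemployment rate = 7,546 / 85,550 = 8.82%.
Labor force participation rate = 85,550 / 129,173 = 66.23%.

Unemployment rate ≈ 8.82%; labor force participation rate ≈ 66.23%.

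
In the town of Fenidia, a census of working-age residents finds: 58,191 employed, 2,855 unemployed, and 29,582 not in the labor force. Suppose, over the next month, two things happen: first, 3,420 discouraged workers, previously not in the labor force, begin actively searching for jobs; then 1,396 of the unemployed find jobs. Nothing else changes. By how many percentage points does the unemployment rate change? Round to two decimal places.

Initially, labor force = 58,191 + 2,855 = 61,046, so u = 2,855/61,046 = 4.68%.
After the first change, unemployed and labor force both rise by 3,420 → E = 58,191, U = 6,275, labor force = 64,466.
After the second change, unemployed falls and employed rises by 1,396; labor force unchanged → E = 59,587, U = 4,879, labor force = 64,466.
New unemployment rate = 4,879 / 64,466 = 7.57%.
Change = 7.57% − 4.68% = +2.89 percentage points.

The unemployment rate changes by +2.89 percentage points.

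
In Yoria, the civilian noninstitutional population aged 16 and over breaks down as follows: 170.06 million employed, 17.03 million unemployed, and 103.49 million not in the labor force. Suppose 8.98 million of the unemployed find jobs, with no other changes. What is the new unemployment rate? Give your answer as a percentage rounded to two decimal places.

New unemployment rate ≈ 4.30%.

Initially, labor force = 170.06 + 17.03 = 187.09 million, so u = 17.03/187.09 = 9.10%.
After the change, unemployed falls and employed rises by 8.98; labor force unchanged → E = 179.04, U = 8.05, labor force = 187.09 million.
New unemployment rate = 8.05 / 187.09 = 4.30%.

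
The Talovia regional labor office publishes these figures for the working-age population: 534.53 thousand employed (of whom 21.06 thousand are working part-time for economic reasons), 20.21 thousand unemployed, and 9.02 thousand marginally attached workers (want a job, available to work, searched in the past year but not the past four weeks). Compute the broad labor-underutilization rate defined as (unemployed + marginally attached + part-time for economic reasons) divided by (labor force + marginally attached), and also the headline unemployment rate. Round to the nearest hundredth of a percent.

Labor force = 534.53 + 20.21 = 554.74 thousand.
Numerator = 20.21 + 9.02 + 21.06 = 50.29 thousand.
Denominator = 554.74 + 9.02 = 563.76 thousand.
Broad rate = 50.29 / 563.76 = 8.92%.
Headline unemployment rate = 20.21 / 554.74 = 3.64%.

Broad underutilization rate ≈ 8.92%; headline unemployment rate ≈ 3.64%.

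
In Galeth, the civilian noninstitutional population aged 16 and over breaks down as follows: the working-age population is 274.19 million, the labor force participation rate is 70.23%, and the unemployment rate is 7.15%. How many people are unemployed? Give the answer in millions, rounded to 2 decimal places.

Labor force = 0.7023 × 274.19 = 192.56 million.
Unemployed = 0.0715 × 192.56 ≈ 13.77 million.

About 13.77 million are unemployed.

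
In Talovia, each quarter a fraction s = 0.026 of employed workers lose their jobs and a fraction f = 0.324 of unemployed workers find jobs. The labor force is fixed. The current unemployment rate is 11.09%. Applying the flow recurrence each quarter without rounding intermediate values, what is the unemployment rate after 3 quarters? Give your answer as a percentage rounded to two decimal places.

Unemployment rate after three quarters ≈ 8.43%.

With a fixed labor force, u_{t+1} = u_t + s·(1−u_t) − f·u_t = u_t·(1−s−f) + s.
Here 1−s−f = 0.650 and s = 0.026.
u_1 = 0.110900 × 0.650 + 0.026 = 0.098085.
u_2 = 0.098085 × 0.650 + 0.026 = 0.089755.
u_3 = 0.089755 × 0.650 + 0.026 = 0.084341.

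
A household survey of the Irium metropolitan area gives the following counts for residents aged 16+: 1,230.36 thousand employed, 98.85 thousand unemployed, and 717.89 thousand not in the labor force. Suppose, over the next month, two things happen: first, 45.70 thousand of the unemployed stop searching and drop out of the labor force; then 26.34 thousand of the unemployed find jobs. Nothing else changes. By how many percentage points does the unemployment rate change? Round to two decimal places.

The unemployment rate changes by −5.35 percentage points.

Initially, labor force = 1,230.36 + 98.85 = 1,329.21 thousand, so u = 98.85/1,329.21 = 7.44%.
After the first change, unemployed and labor force both fall by 45.70 → E = 1,230.36, U = 53.15, labor force = 1,283.51 thousand.
After the second change, unemployed falls and employed rises by 26.34; labor force unchanged → E = 1,256.70, U = 26.81, labor force = 1,283.51 thousand.
New unemployment rate = 26.81 / 1,283.51 = 2.09%.
Change = 2.09% − 7.44% = −5.35 percentage points.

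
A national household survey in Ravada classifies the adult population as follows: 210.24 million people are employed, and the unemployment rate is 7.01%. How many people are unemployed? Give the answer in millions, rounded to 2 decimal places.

About 15.85 million are unemployed.

Let U be the number unemployed. The labor force is E + U, and U/(E+U) = 0.0701.
So U = 0.0701 × 210.24 / (1 − 0.0701) = 14.7378 / 0.9299 ≈ 15.85 million.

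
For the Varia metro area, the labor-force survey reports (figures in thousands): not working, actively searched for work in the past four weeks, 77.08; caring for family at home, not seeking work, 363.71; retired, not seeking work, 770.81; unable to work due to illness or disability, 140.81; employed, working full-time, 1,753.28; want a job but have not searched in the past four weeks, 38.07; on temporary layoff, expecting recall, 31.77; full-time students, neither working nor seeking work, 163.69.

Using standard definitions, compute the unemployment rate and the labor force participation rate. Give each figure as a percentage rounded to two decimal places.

Employed = 1,753.28 thousand.
Unemployed = 77.08 + 31.77 = 108.85 thousand (jobless and actively searching, or on temporary layoff).
Labor force = 1,753.28 + 108.85 = 1,862.13 thousand.
Not in labor force = 363.71 + 770.81 + 140.81 + 38.07 + 163.69 = 1,477.09 thousand (those not working and not actively searching are outside the labor force — including those who want a job but have given up searching).
Civilian working-age population = 1,862.13 + 1,477.09 = 3,339.22 thousand.
Unemployment rate = 108.85 / 1,862.13 = 5.85%.
Labor force participation rate = 1,862.13 / 3,339.22 = 55.77%.

Unemployment rate ≈ 5.85%; labor force participation rate ≈ 55.77%.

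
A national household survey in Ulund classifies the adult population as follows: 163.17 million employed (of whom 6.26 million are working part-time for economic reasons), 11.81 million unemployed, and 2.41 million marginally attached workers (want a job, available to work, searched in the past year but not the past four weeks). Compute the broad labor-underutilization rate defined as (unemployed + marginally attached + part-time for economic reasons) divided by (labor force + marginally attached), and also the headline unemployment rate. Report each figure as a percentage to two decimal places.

Labor force = 163.17 + 11.81 = 174.98 million.
Numerator = 11.81 + 2.41 + 6.26 = 20.48 million.
Denominator = 174.98 + 2.41 = 177.39 million.
Broad rate = 20.48 / 177.39 = 11.55%.
Headline unemployment rate = 11.81 / 174.98 = 6.75%.

Broad underutilization rate ≈ 11.55%; headline unemployment rate ≈ 6.75%.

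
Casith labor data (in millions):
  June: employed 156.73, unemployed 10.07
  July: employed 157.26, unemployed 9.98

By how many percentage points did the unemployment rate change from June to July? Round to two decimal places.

The unemployment rate changed by −0.07 percentage points.

June: labor force = 156.73 + 10.07 = 166.80; u = 10.07/166.80 = 6.04%.
July: labor force = 157.26 + 9.98 = 167.24; u = 9.98/167.24 = 5.97%.
Change = 5.97% − 6.04% = −0.07 pp.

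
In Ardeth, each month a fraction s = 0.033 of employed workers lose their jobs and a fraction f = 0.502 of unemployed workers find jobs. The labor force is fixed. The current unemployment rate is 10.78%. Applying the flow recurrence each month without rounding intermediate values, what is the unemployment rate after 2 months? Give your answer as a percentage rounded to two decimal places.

With a fixed labor force, u_{t+1} = u_t + s·(1−u_t) − f·u_t = u_t·(1−s−f) + s.
Here 1−s−f = 0.465 and s = 0.033.
u_1 = 0.107800 × 0.465 + 0.033 = 0.083127.
u_2 = 0.083127 × 0.465 + 0.033 = 0.071654.

Unemployment rate after two months ≈ 7.17%.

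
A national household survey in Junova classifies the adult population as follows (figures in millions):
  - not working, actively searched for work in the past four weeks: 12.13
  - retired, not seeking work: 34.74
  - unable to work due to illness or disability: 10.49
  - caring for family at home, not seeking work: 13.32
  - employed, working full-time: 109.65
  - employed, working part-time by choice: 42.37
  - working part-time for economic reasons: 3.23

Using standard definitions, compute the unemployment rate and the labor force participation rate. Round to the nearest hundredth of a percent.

Unemployment rate ≈ 7.25%; labor force participation rate ≈ 74.08%.

Employed = 109.65 + 42.37 + 3.23 = 155.25 million (anyone who worked, including part-time for economic reasons, counts as employed).
Unemployed = 12.13 million.
Labor force = 155.25 + 12.13 = 167.38 million.
Not in labor force = 34.74 + 10.49 + 13.32 = 58.55 million (those not working and not actively searching are outside the labor force).
Civilian working-age population = 167.38 + 58.55 = 225.93 million.
Unemployment rate = 12.13 / 167.38 = 7.25%.
Labor force participation rate = 167.38 / 225.93 = 74.08%.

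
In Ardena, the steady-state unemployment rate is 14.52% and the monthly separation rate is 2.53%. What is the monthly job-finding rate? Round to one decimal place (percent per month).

From u* = s/(s+f): f = s·(1−u)/u.
f = 2.53 × (1 − 0.1452) / 0.1452 = 2.1626 / 0.1452 ≈ 14.9% per month.

Job-finding rate ≈ 14.9% per month.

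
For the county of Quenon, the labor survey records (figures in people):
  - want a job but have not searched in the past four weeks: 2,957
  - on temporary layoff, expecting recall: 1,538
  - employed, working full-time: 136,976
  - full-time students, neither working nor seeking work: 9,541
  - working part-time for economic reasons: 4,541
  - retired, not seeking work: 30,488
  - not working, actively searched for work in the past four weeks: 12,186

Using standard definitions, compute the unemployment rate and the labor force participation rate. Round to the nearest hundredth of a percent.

Unemployment rate ≈ 8.84%; labor force participation rate ≈ 78.31%.

Employed = 136,976 + 4,541 = 141,517 (anyone who worked, including part-time for economic reasons, counts as employed).
Unemployed = 1,538 + 12,186 = 13,724 (jobless and actively searching, or on temporary layoff).
Labor force = 141,517 + 13,724 = 155,241.
Not in labor force = 2,957 + 9,541 + 30,488 = 42,986 (those not working and not actively searching are outside the labor force — including those who want a job but have given up searching).
Civilian working-age population = 155,241 + 42,986 = 198,227.
Unemployment rate = 13,724 / 155,241 = 8.84%.
Labor force participation rate = 155,241 / 198,227 = 78.31%.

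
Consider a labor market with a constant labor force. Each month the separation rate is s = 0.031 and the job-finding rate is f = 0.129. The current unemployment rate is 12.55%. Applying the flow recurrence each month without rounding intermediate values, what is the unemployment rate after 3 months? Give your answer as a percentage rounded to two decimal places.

With a fixed labor force, u_{t+1} = u_t + s·(1−u_t) − f·u_t = u_t·(1−s−f) + s.
Here 1−s−f = 0.840 and s = 0.031.
u_1 = 0.125500 × 0.840 + 0.031 = 0.136420.
u_2 = 0.136420 × 0.840 + 0.031 = 0.145593.
u_3 = 0.145593 × 0.840 + 0.031 = 0.153298.

Unemployment rate after three months ≈ 15.33%.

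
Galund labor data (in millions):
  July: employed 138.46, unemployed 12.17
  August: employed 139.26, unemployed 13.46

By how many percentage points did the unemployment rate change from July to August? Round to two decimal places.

The unemployment rate changed by +0.73 percentage points.

July: labor force = 138.46 + 12.17 = 150.63; u = 12.17/150.63 = 8.08%.
August: labor force = 139.26 + 13.46 = 152.72; u = 13.46/152.72 = 8.81%.
Change = 8.81% − 8.08% = +0.73 pp.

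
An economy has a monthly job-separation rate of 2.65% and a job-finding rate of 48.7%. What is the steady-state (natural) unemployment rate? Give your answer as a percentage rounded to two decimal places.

Steady-state unemployment rate ≈ 5.16%.

At steady state the flows balance: s·E = f·U, so U/(E+U) = s/(s+f).
u* = 2.65 / (2.65 + 48.7) = 2.65 / 51.35 = 5.16%.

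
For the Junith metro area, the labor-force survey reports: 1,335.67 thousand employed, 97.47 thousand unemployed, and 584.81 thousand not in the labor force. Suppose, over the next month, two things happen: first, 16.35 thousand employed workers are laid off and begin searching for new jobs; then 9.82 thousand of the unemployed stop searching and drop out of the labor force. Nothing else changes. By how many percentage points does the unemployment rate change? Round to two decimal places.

Initially, labor force = 1,335.67 + 97.47 = 1,433.14 thousand, so u = 97.47/1,433.14 = 6.80%.
After the first change, employed falls and unemployed rises by 16.35; labor force unchanged → E = 1,319.32, U = 113.82, labor force = 1,433.14 thousand.
After the second change, unemployed and labor force both fall by 9.82 → E = 1,319.32, U = 104.00, labor force = 1,423.32 thousand.
New unemployment rate = 104.00 / 1,423.32 = 7.31%.
Change = 7.31% − 6.80% = +0.51 percentage points.

The unemployment rate changes by +0.51 percentage points.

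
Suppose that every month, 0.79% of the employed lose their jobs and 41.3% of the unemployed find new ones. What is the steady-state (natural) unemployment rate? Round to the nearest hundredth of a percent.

Steady-state unemployment rate ≈ 1.88%.

At steady state the flows balance: s·E = f·U, so U/(E+U) = s/(s+f).
u* = 0.79 / (0.79 + 41.3) = 0.79 / 42.09 = 1.88%.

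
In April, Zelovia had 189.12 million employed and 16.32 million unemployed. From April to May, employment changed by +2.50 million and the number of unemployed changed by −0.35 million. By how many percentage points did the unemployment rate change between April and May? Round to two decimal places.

The unemployment rate changed by −0.25 percentage points.

April: labor force = 189.12 + 16.32 = 205.44; u = 16.32/205.44 = 7.94%.
May: labor force = 191.62 + 15.97 = 207.59; u = 15.97/207.59 = 7.69%.
Change = 7.69% − 7.94% = −0.25 pp.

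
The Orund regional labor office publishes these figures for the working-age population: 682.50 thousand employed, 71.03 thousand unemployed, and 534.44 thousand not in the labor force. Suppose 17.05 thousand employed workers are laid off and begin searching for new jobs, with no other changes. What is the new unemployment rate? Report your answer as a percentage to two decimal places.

Initially, labor force = 682.50 + 71.03 = 753.53 thousand, so u = 71.03/753.53 = 9.43%.
After the change, employed falls and unemployed rises by 17.05; labor force unchanged → E = 665.45, U = 88.08, labor force = 753.53 thousand.
New unemployment rate = 88.08 / 753.53 = 11.69%.

New unemployment rate ≈ 11.69%.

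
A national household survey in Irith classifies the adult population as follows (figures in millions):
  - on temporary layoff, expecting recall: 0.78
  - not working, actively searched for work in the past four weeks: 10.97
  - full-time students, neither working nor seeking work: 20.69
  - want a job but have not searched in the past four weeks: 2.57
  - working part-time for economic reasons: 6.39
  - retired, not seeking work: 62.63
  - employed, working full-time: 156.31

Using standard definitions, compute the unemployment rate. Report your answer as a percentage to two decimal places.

Unemployment rate ≈ 6.74%.

Employed = 6.39 + 156.31 = 162.70 million (anyone who worked, including part-time for economic reasons, counts as employed).
Unemployed = 0.78 + 10.97 = 11.75 million (jobless and actively searching, or on temporary layoff).
Labor force = 162.70 + 11.75 = 174.45 million.
Unemployment rate = 11.75 / 174.45 = 6.74%.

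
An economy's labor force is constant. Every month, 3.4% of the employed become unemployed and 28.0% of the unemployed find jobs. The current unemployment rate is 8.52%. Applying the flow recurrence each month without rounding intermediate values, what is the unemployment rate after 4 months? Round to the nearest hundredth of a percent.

Unemployment rate after four months ≈ 10.32%.

With a fixed labor force, u_{t+1} = u_t + s·(1−u_t) − f·u_t = u_t·(1−s−f) + s.
Here 1−s−f = 0.686 and s = 0.034.
u_1 = 0.085200 × 0.686 + 0.034 = 0.092447.
u_2 = 0.092447 × 0.686 + 0.034 = 0.097419.
u_3 = 0.097419 × 0.686 + 0.034 = 0.100829.
u_4 = 0.100829 × 0.686 + 0.034 = 0.103169.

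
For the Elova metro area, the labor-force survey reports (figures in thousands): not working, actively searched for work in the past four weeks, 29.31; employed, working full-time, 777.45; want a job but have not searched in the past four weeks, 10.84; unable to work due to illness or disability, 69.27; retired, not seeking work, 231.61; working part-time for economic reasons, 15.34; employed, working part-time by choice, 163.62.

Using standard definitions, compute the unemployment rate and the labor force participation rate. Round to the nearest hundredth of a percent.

Unemployment rate ≈ 2.97%; labor force participation rate ≈ 75.97%.

Employed = 777.45 + 15.34 + 163.62 = 956.41 thousand (anyone who worked, including part-time for economic reasons, counts as employed).
Unemployed = 29.31 thousand.
Labor force = 956.41 + 29.31 = 985.72 thousand.
Not in labor force = 10.84 + 69.27 + 231.61 = 311.72 thousand (those not working and not actively searching are outside the labor force — including those who want a job but have given up searching).
Civilian working-age population = 985.72 + 311.72 = 1,297.44 thousand.
Unemployment rate = 29.31 / 985.72 = 2.97%.
Labor force participation rate = 985.72 / 1,297.44 = 75.97%.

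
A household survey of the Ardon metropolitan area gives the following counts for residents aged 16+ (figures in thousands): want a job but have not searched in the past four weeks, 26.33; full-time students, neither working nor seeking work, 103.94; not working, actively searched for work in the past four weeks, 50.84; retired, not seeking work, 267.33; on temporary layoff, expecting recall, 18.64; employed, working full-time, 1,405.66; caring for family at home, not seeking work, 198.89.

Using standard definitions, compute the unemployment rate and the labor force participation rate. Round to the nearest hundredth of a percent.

Unemployment rate ≈ 4.71%; labor force participation rate ≈ 71.21%.

Employed = 1,405.66 thousand.
Unemployed = 50.84 + 18.64 = 69.48 thousand (jobless and actively searching, or on temporary layoff).
Labor force = 1,405.66 + 69.48 = 1,475.14 thousand.
Not in labor force = 26.33 + 103.94 + 267.33 + 198.89 = 596.49 thousand (those not working and not actively searching are outside the labor force — including those who want a job but have given up searching).
Civilian working-age population = 1,475.14 + 596.49 = 2,071.63 thousand.
Unemployment rate = 69.48 / 1,475.14 = 4.71%.
Labor force participation rate = 1,475.14 / 2,071.63 = 71.21%.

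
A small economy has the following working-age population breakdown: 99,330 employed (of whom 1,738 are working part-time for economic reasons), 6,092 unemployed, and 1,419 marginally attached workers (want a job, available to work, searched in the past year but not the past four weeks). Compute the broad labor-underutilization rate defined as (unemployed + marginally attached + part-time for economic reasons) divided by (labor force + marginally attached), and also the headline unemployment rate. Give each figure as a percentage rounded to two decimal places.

Labor force = 99,330 + 6,092 = 105,422.
Numerator = 6,092 + 1,419 + 1,738 = 9,249.
Denominator = 105,422 + 1,419 = 106,841.
Broad rate = 9,249 / 106,841 = 8.66%.
Headline unemployment rate = 6,092 / 105,422 = 5.78%.

Broad underutilization rate ≈ 8.66%; headline unemployment rate ≈ 5.78%.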